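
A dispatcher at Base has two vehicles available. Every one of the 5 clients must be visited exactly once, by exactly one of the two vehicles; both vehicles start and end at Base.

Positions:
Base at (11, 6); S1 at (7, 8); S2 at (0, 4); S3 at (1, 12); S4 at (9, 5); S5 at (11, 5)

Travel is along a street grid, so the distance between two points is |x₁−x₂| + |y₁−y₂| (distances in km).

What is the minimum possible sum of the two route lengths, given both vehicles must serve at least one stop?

Minimum combined distance: 40 km.

There are 2^4 − 1 = 15 ways to divide the 5 stops into two non-empty groups. For each, the best each vehicle can do is its own shortest tour through its group:
  {S1} + {S2, S3, S4, S5}: 12 + 38 = 50
  {S2} + {S1, S3, S4, S5}: 26 + 34 = 60
  {S1, S2} + {S3, S4, S5}: 30 + 34 = 64
  {S3} + {S1, S2, S4, S5}: 32 + 30 = 62
  {S1, S3} + {S2, S4, S5}: 32 + 26 = 58
  {S2, S3} + {S1, S4, S5}: 38 + 14 = 52
  … (15 splits in total)
  {S1, S2, S3, S4} + {S5}: 38 + 2 = 40  ← best
Best: vehicle 1 Base → S1 → S3 → S2 → S4 → Base = 38; vehicle 2 Base → S5 → Base = 2; combined 40.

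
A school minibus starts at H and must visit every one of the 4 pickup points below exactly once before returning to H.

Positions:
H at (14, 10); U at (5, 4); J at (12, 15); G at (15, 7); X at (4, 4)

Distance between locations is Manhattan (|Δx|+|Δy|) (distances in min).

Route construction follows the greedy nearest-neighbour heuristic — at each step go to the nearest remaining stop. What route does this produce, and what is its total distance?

At H the remaining stops are G 4, J 7, U 15, X 16; go to G.
At G the remaining stops are J 11, U 13, X 14; go to J.
At J the remaining stops are U 18, X 19; go to U.
At U the remaining stops are X 1; go to X.
Return X→H: 16.
Total = 4 + 11 + 18 + 1 + 16 = 50.

50 min along H → G → J → U → X → H.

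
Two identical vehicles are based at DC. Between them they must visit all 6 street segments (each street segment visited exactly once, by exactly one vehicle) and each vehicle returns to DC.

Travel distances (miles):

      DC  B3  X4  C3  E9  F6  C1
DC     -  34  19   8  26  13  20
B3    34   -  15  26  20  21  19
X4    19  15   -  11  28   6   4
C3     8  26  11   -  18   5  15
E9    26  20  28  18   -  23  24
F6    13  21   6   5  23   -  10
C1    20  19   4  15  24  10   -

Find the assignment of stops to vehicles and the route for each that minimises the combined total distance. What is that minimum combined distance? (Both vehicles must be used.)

Try each way of splitting the stops between the two vehicles (each non-empty) and, for each split, find the best tour for each vehicle:
  {B3} + {X4, C3, E9, F6, C1}: 68 + 73 = 141
  {X4} + {B3, C3, E9, F6, C1}: 38 + 88 = 126
  {B3, X4} + {C3, E9, F6, C1}: 68 + 73 = 141
  {C3} + {B3, X4, E9, F6, C1}: 16 + 88 = 104
  {B3, C3} + {X4, E9, F6, C1}: 68 + 73 = 141
  {X4, C3} + {B3, E9, F6, C1}: 38 + 88 = 126
  … (31 splits in total)
Best: vehicle 1 DC → C3 → DC = 16; vehicle 2 DC → E9 → B3 → X4 → C1 → F6 → DC = 88; combined 104.

Minimum combined distance: 104 miles.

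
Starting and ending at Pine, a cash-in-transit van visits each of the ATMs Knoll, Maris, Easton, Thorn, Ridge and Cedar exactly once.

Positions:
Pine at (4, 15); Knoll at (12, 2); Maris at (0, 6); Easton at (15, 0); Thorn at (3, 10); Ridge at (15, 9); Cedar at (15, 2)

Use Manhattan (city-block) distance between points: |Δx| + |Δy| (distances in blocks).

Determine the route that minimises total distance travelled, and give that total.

Shortest round trip = 60 blocks.

With 6 stops there are 6!/2 = 360 distinct round trips (a route and its reverse cost the same).
Pine → Knoll → Maris → Easton → Thorn → Ridge → Cedar → Pine: 21+16+21+22+13+7+24 = 124
Pine → Knoll → Maris → Easton → Thorn → Cedar → Ridge → Pine: 21+16+21+22+20+7+17 = 124
Pine → Knoll → Maris → Easton → Ridge → Thorn → Cedar → Pine: 21+16+21+9+13+20+24 = 124
Pine → Knoll → Maris → Easton → Ridge → Cedar → Thorn → Pine: 21+16+21+9+7+20+6 = 100
Pine → Knoll → Maris → Easton → Cedar → Thorn → Ridge → Pine: 21+16+21+2+20+13+17 = 110
Pine → Knoll → Maris → Easton → Cedar → Ridge → Thorn → Pine: 21+16+21+2+7+13+6 = 86
Pine → Knoll → Maris → Thorn → Easton → Ridge → Cedar → Pine: 21+16+7+22+9+7+24 = 106
Pine → Knoll → Maris → Thorn → Easton → Cedar → Ridge → Pine: 21+16+7+22+2+7+17 = 92
… (352 more)
Pine → Thorn → Maris → Knoll → Easton → Cedar → Ridge → Pine: 6+7+16+5+2+7+17 = 60  ← best
The minimum is 60.
One optimal route: Pine → Thorn → Maris → Knoll → Easton → Cedar → Ridge → Pine (or its reverse).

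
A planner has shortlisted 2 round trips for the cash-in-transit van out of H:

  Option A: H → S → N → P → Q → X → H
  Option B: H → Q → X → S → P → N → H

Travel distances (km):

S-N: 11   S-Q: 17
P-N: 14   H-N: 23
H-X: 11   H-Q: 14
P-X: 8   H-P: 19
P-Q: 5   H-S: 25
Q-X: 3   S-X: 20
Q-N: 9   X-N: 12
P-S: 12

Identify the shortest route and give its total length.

Option A: 25 + 11 + 14 + 5 + 3 + 11 = 69
Option B: 14 + 3 + 20 + 12 + 14 + 23 = 86

69 km — Option A is the shortest.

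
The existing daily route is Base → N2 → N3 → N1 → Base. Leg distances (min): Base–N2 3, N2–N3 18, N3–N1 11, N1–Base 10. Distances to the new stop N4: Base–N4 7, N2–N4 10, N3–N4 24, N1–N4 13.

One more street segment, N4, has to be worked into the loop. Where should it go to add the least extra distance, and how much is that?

Insertion cost between consecutive stops i–j is d(i,N4) + d(N4,j) − d(i,j):
  between Base and N2: 7 + 10 − 3 = 14
  between N2 and N3: 10 + 24 − 18 = 16
  between N3 and N1: 24 + 13 − 11 = 26
  between N1 and Base: 13 + 7 − 10 = 10
Cheapest insertion is between N1 and Base, adding 10.
New total = 42 + 10 = 52.

Adding 10 min by placing N4 on the N1–Base leg.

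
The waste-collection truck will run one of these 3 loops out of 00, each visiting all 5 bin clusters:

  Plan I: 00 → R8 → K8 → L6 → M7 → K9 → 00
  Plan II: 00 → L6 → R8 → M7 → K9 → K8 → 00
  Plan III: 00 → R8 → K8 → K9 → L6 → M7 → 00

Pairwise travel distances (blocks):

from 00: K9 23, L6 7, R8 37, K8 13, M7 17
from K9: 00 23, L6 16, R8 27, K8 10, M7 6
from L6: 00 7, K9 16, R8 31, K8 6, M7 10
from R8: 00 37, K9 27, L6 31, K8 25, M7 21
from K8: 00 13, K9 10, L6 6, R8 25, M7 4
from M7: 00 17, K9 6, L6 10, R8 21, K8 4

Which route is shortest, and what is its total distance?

Shortest is Plan II, total 88 blocks.

Plan I: 37 + 25 + 6 + 10 + 6 + 23 = 107
Plan II: 7 + 31 + 21 + 6 + 10 + 13 = 88
Plan III: 37 + 25 + 10 + 16 + 10 + 17 = 115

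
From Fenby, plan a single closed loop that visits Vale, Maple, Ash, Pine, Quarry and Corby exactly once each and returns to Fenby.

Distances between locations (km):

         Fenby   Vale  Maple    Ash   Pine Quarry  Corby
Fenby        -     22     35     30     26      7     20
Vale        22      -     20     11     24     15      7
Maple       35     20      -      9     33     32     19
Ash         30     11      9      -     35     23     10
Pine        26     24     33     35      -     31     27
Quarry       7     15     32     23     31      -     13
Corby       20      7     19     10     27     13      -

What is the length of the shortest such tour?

With 6 stops there are 6!/2 = 360 distinct round trips (a route and its reverse cost the same).
Fenby → Vale → Maple → Ash → Pine → Quarry → Corby → Fenby: 22+20+9+35+31+13+20 = 150
Fenby → Vale → Maple → Ash → Pine → Corby → Quarry → Fenby: 22+20+9+35+27+13+7 = 133
Fenby → Vale → Maple → Ash → Quarry → Pine → Corby → Fenby: 22+20+9+23+31+27+20 = 152
Fenby → Vale → Maple → Ash → Quarry → Corby → Pine → Fenby: 22+20+9+23+13+27+26 = 140
Fenby → Vale → Maple → Ash → Corby → Pine → Quarry → Fenby: 22+20+9+10+27+31+7 = 126
Fenby → Vale → Maple → Ash → Corby → Quarry → Pine → Fenby: 22+20+9+10+13+31+26 = 131
Fenby → Vale → Maple → Pine → Ash → Quarry → Corby → Fenby: 22+20+33+35+23+13+20 = 166
Fenby → Vale → Maple → Pine → Ash → Corby → Quarry → Fenby: 22+20+33+35+10+13+7 = 140
… (352 more)
Fenby → Pine → Maple → Ash → Vale → Corby → Quarry → Fenby: 26+33+9+11+7+13+7 = 106  ← best
The minimum is 106.
One optimal route: Fenby → Pine → Maple → Ash → Vale → Corby → Quarry → Fenby (or its reverse).

Shortest round trip = 106 km.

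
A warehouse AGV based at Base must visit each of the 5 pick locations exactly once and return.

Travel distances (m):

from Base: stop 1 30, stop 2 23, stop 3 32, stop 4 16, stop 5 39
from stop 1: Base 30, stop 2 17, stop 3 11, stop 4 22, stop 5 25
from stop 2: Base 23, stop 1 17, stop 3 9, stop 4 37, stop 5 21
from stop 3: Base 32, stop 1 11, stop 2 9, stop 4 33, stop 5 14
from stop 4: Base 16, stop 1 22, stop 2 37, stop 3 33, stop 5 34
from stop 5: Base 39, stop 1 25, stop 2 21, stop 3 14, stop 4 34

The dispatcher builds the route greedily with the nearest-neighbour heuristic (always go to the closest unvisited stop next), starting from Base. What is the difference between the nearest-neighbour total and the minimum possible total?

Excess over optimum: 11 m.

Base: stop 4=16, stop 2=23, stop 1=30, stop 3=32, stop 5=39 ⇒ stop 4
stop 4: stop 1=22, stop 3=33, stop 5=34, stop 2=37 ⇒ stop 1
stop 1: stop 3=11, stop 2=17, stop 5=25 ⇒ stop 3
stop 3: stop 2=9, stop 5=14 ⇒ stop 2
stop 2: stop 5=21 ⇒ stop 5
NN route Base → stop 4 → stop 1 → stop 3 → stop 2 → stop 5 → Base costs 118.
Optimal: Base → stop 2 → stop 5 → stop 3 → stop 1 → stop 4 → Base costs 107 (by enumerating all 60 distinct tours).
Excess = 118 − 107 = 11.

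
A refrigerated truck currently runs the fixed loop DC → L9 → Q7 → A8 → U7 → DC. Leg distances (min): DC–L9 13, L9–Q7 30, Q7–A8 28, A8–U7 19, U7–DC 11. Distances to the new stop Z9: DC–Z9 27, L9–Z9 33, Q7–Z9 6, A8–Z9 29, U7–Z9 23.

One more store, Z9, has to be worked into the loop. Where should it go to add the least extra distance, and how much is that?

Insertion cost between consecutive stops i–j is d(i,Z9) + d(Z9,j) − d(i,j):
  between DC and L9: 27 + 33 − 13 = 47
  between L9 and Q7: 33 + 6 − 30 = 9
  between Q7 and A8: 6 + 29 − 28 = 7
  between A8 and U7: 29 + 23 − 19 = 33
  between U7 and DC: 23 + 27 − 11 = 39
Cheapest insertion is between Q7 and A8, adding 7.
New total = 101 + 7 = 108.

+7 min — insert Z9 between Q7 and A8.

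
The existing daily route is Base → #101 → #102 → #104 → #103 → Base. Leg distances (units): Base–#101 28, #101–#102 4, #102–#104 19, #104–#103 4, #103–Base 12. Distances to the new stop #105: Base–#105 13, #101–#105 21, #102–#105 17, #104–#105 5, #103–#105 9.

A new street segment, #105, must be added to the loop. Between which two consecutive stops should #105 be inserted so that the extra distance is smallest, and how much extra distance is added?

+3 — insert #105 between #102 and #104.

Insertion cost between consecutive stops i–j is d(i,#105) + d(#105,j) − d(i,j):
  between Base and #101: 13 + 21 − 28 = 6
  between #101 and #102: 21 + 17 − 4 = 34
  between #102 and #104: 17 + 5 − 19 = 3
  between #104 and #103: 5 + 9 − 4 = 10
  between #103 and Base: 9 + 13 − 12 = 10
Cheapest insertion is between #102 and #104, adding 3.
New total = 67 + 3 = 70.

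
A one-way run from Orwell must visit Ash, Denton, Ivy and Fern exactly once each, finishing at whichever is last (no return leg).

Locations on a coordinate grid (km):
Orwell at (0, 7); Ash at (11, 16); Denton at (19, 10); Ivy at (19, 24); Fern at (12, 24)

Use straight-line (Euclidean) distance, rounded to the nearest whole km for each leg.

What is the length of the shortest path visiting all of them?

There are 4! = 24 possible orderings.
Orwell - Ash - Denton - Ivy - Fern: 14+10+14+7 = 45
Orwell - Ash - Denton - Fern - Ivy: 14+10+16+7 = 47
Orwell - Ash - Ivy - Denton - Fern: 14+11+14+16 = 55
Orwell - Ash - Ivy - Fern - Denton: 14+11+7+16 = 48
Orwell - Ash - Fern - Denton - Ivy: 14+8+16+14 = 52
Orwell - Ash - Fern - Ivy - Denton: 14+8+7+14 = 43
Orwell - Denton - Ash - Ivy - Fern: 19+10+11+7 = 47
Orwell - Denton - Ash - Fern - Ivy: 19+10+8+7 = 44
Orwell - Denton - Ivy - Ash - Fern: 19+14+11+8 = 52
Orwell - Denton - Ivy - Fern - Ash: 19+14+7+8 = 48
Orwell - Denton - Fern - Ash - Ivy: 19+16+8+11 = 54
Orwell - Denton - Fern - Ivy - Ash: 19+16+7+11 = 53
Orwell - Ivy - Ash - Denton - Fern: 25+11+10+16 = 62
Orwell - Ivy - Ash - Fern - Denton: 25+11+8+16 = 60
… (10 more)
The minimum is 43.
One shortest path: Orwell → Ash → Fern → Ivy → Denton.

Shortest open route: 43 km.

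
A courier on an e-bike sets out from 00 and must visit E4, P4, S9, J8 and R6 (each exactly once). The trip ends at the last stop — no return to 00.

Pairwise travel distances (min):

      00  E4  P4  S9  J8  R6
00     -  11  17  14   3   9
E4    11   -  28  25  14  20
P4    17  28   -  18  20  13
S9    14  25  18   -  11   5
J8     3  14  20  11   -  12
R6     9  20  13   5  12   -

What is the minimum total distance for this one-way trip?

Minimum one-way distance = 54 min.

There are 5! = 120 possible orderings.
00→E4→P4→S9→J8→R6: 11+28+18+11+12 = 80
00→E4→P4→S9→R6→J8: 11+28+18+5+12 = 74
00→E4→P4→J8→S9→R6: 11+28+20+11+5 = 75
00→E4→P4→J8→R6→S9: 11+28+20+12+5 = 76
00→E4→P4→R6→S9→J8: 11+28+13+5+11 = 68
00→E4→P4→R6→J8→S9: 11+28+13+12+11 = 75
00→E4→S9→P4→J8→R6: 11+25+18+20+12 = 86
00→E4→S9→P4→R6→J8: 11+25+18+13+12 = 79
00→E4→S9→J8→P4→R6: 11+25+11+20+13 = 80
00→E4→S9→J8→R6→P4: 11+25+11+12+13 = 72
00→E4→S9→R6→P4→J8: 11+25+5+13+20 = 74
00→E4→S9→R6→J8→P4: 11+25+5+12+20 = 73
00→E4→J8→P4→S9→R6: 11+14+20+18+5 = 68
00→E4→J8→P4→R6→S9: 11+14+20+13+5 = 63
… (106 more)
00→E4→J8→S9→R6→P4: 11+14+11+5+13 = 54  ← best
The minimum is 54.
One shortest path: 00 → E4 → J8 → S9 → R6 → P4.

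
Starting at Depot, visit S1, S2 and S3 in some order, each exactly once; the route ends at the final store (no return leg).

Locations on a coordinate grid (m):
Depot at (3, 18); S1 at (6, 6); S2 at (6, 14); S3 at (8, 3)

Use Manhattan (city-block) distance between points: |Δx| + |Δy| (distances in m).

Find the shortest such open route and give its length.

There are 3! = 6 possible orderings.
Depot→S1→S2→S3: 15+8+13 = 36
Depot→S1→S3→S2: 15+5+13 = 33
Depot→S2→S1→S3: 7+8+5 = 20
Depot→S2→S3→S1: 7+13+5 = 25
Depot→S3→S1→S2: 20+5+8 = 33
Depot→S3→S2→S1: 20+13+8 = 41
The minimum is 20.
One shortest path: Depot → S2 → S1 → S3.

20 m — the minimum one-way total.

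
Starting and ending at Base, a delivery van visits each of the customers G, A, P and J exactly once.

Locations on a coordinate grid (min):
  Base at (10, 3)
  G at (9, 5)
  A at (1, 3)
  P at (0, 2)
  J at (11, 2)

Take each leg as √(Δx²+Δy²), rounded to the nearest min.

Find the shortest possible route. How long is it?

With 4 stops there are 4!/2 = 12 distinct round trips (a route and its reverse cost the same).
Base-G-A-P-J-Base: 2+8+1+11+1 = 23
Base-G-A-J-P-Base: 2+8+10+11+10 = 41
Base-G-P-A-J-Base: 2+9+1+10+1 = 23
Base-G-P-J-A-Base: 2+9+11+10+9 = 41
Base-G-J-A-P-Base: 2+4+10+1+10 = 27
Base-G-J-P-A-Base: 2+4+11+1+9 = 27
Base-A-G-P-J-Base: 9+8+9+11+1 = 38
Base-A-G-J-P-Base: 9+8+4+11+10 = 42
Base-A-P-G-J-Base: 9+1+9+4+1 = 24
Base-A-J-G-P-Base: 9+10+4+9+10 = 42
Base-P-G-A-J-Base: 10+9+8+10+1 = 38
Base-P-A-G-J-Base: 10+1+8+4+1 = 24
The minimum is 23.
One optimal route: Base → G → A → P → J → Base (or its reverse).

Shortest round trip = 23 min.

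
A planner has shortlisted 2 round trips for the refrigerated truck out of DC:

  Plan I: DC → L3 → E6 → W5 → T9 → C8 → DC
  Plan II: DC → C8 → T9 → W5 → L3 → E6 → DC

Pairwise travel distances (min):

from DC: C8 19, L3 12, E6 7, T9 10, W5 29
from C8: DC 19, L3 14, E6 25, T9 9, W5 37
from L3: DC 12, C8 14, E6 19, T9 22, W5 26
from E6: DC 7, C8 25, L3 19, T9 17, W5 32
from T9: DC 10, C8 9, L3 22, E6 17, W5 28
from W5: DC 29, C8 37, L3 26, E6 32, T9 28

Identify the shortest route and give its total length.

Plan I: 12 + 19 + 32 + 28 + 9 + 19 = 119
Plan II: 19 + 9 + 28 + 26 + 19 + 7 = 108

108 min — Plan II is the shortest.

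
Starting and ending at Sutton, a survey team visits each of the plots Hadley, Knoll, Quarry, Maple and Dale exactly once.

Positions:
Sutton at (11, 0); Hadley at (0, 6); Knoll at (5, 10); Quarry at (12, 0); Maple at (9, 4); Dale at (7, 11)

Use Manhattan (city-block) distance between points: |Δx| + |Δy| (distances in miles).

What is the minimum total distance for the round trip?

Shortest round trip = 46 miles.

Sutton→Hadley→Knoll→Quarry→Maple→Dale→Sutton: 17+9+17+7+9+15 = 74
Sutton→Hadley→Knoll→Quarry→Dale→Maple→Sutton: 17+9+17+16+9+6 = 74
Sutton→Hadley→Knoll→Maple→Quarry→Dale→Sutton: 17+9+10+7+16+15 = 74
Sutton→Hadley→Knoll→Maple→Dale→Quarry→Sutton: 17+9+10+9+16+1 = 62
Sutton→Hadley→Knoll→Dale→Quarry→Maple→Sutton: 17+9+3+16+7+6 = 58
Sutton→Hadley→Knoll→Dale→Maple→Quarry→Sutton: 17+9+3+9+7+1 = 46
Sutton→Hadley→Quarry→Knoll→Maple→Dale→Sutton: 17+18+17+10+9+15 = 86
Sutton→Hadley→Quarry→Knoll→Dale→Maple→Sutton: 17+18+17+3+9+6 = 70
Sutton→Hadley→Quarry→Maple→Knoll→Dale→Sutton: 17+18+7+10+3+15 = 70
Sutton→Hadley→Quarry→Maple→Dale→Knoll→Sutton: 17+18+7+9+3+16 = 70
Sutton→Hadley→Quarry→Dale→Knoll→Maple→Sutton: 17+18+16+3+10+6 = 70
Sutton→Hadley→Quarry→Dale→Maple→Knoll→Sutton: 17+18+16+9+10+16 = 86
Sutton→Hadley→Maple→Knoll→Quarry→Dale→Sutton: 17+11+10+17+16+15 = 86
Sutton→Hadley→Maple→Knoll→Dale→Quarry→Sutton: 17+11+10+3+16+1 = 58
… (46 more)
The minimum is 46.
One optimal route: Sutton → Hadley → Knoll → Dale → Maple → Quarry → Sutton (or its reverse).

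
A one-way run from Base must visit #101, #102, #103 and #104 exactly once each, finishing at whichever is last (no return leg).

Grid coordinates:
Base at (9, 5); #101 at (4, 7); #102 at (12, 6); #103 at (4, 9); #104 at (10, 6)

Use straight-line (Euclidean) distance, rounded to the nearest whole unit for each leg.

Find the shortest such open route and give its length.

Shortest open route: 13.

There are 4! = 24 possible orderings.
Base → #101 → #102 → #103 → #104: 5+8+9+7 = 29
Base → #101 → #102 → #104 → #103: 5+8+2+7 = 22
Base → #101 → #103 → #102 → #104: 5+2+9+2 = 18
Base → #101 → #103 → #104 → #102: 5+2+7+2 = 16
Base → #101 → #104 → #102 → #103: 5+6+2+9 = 22
Base → #101 → #104 → #103 → #102: 5+6+7+9 = 27
Base → #102 → #101 → #103 → #104: 3+8+2+7 = 20
Base → #102 → #101 → #104 → #103: 3+8+6+7 = 24
Base → #102 → #103 → #101 → #104: 3+9+2+6 = 20
Base → #102 → #103 → #104 → #101: 3+9+7+6 = 25
Base → #102 → #104 → #101 → #103: 3+2+6+2 = 13
Base → #102 → #104 → #103 → #101: 3+2+7+2 = 14
Base → #103 → #101 → #102 → #104: 6+2+8+2 = 18
Base → #103 → #101 → #104 → #102: 6+2+6+2 = 16
… (10 more)
The minimum is 13.
One shortest path: Base → #102 → #104 → #101 → #103.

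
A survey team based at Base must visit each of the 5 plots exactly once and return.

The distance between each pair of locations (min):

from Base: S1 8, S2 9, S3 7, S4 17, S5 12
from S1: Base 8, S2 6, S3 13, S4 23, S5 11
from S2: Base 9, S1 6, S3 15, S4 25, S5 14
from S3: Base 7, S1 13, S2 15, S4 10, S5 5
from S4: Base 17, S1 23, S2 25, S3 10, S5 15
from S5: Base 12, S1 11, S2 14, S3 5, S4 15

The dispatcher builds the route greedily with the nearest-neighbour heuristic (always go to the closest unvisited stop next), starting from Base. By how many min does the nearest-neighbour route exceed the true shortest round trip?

From Base: S3=7, S1=8, S2=9, S5=12, S4=17 → choose S3 (7).
From S3: S5=5, S4=10, S1=13, S2=15 → choose S5 (5).
From S5: S1=11, S2=14, S4=15 → choose S1 (11).
From S1: S2=6, S4=23 → choose S2 (6).
From S2: S4=25 → choose S4 (25).
NN route Base → S3 → S5 → S1 → S2 → S4 → Base costs 71.
Optimal: Base → S2 → S1 → S5 → S3 → S4 → Base costs 58 (by enumerating all 60 distinct tours).
Excess = 71 − 58 = 13.

13 min longer than the optimal tour.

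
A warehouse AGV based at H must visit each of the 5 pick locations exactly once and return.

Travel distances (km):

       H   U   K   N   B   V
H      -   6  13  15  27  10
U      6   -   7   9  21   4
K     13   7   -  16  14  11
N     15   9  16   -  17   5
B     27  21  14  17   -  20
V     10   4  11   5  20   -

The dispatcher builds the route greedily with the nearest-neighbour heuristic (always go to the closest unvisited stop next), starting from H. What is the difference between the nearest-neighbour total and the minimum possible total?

13 km longer than the optimal tour.

H: U=6, V=10, K=13, N=15, B=27 ⇒ U
U: V=4, K=7, N=9, B=21 ⇒ V
V: N=5, K=11, B=20 ⇒ N
N: K=16, B=17 ⇒ K
K: B=14 ⇒ B
NN route H → U → V → N → K → B → H costs 72.
Optimal: H → U → K → B → N → V → H costs 59 (by enumerating all 60 distinct tours).
Excess = 72 − 59 = 13.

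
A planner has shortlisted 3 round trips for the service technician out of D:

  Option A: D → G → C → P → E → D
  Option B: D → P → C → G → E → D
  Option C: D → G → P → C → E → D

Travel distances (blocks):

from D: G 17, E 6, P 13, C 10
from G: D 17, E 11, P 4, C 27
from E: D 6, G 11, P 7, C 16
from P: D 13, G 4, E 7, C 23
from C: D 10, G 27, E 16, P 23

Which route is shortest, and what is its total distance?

Option A: 17 + 27 + 23 + 7 + 6 = 80
Option B: 13 + 23 + 27 + 11 + 6 = 80
Option C: 17 + 4 + 23 + 16 + 6 = 66

66 blocks — Option C is the shortest.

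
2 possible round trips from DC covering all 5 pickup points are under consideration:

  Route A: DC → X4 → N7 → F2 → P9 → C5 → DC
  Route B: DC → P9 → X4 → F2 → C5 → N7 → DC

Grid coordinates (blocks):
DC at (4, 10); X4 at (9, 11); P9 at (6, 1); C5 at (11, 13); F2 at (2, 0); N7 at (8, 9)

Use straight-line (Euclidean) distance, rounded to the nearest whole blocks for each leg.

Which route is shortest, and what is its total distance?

Route A: 5 + 2 + 11 + 4 + 13 + 8 = 43
Route B: 9 + 10 + 13 + 16 + 5 + 4 = 57

43 blocks — Route A is the shortest.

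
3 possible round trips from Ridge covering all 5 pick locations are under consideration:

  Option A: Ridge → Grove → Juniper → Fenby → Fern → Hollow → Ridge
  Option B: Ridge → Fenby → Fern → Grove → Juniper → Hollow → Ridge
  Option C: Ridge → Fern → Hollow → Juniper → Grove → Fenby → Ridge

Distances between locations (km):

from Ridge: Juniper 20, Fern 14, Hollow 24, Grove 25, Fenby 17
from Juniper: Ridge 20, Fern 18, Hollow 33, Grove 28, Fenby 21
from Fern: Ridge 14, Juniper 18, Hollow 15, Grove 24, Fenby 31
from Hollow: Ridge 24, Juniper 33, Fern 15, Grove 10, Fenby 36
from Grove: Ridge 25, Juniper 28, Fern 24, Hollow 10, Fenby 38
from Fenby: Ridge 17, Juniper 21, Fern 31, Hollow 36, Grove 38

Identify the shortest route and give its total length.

144 km — Option A is the shortest.

Option A: 25 + 28 + 21 + 31 + 15 + 24 = 144
Option B: 17 + 31 + 24 + 28 + 33 + 24 = 157
Option C: 14 + 15 + 33 + 28 + 38 + 17 = 145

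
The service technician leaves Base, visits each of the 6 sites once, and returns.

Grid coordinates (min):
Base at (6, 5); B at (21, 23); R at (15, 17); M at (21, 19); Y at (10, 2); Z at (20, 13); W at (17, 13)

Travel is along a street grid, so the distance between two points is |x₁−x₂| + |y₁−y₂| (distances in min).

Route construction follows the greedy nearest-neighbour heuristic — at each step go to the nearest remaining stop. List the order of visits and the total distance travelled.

72 min along Base → Y → W → Z → M → B → R → Base.

From Base: distances to unvisited — Y=7, W=19, R=21, Z=22, M=29, B=33. Nearest is Y (7).
From Y: distances to unvisited — W=18, R=20, Z=21, M=28, B=32. Nearest is W (18).
From W: distances to unvisited — Z=3, R=6, M=10, B=14. Nearest is Z (3).
From Z: distances to unvisited — M=7, R=9, B=11. Nearest is M (7).
From M: distances to unvisited — B=4, R=8. Nearest is B (4).
From B: distances to unvisited — R=12. Nearest is R (12).
Return R→Base: 21.
Total = 7 + 18 + 3 + 7 + 4 + 12 + 21 = 72.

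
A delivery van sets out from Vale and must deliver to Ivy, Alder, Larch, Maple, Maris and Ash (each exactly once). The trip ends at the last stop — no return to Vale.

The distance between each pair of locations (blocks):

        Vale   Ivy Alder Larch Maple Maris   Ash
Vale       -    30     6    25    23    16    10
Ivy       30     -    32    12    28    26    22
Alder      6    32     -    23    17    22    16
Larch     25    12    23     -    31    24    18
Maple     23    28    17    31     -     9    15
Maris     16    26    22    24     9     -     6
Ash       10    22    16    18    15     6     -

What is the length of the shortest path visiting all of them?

Minimum one-way distance = 68 blocks.

There are 6! = 720 possible orderings.
Vale → Ivy → Alder → Larch → Maple → Maris → Ash: 30+32+23+31+9+6 = 131
Vale → Ivy → Alder → Larch → Maple → Ash → Maris: 30+32+23+31+15+6 = 137
Vale → Ivy → Alder → Larch → Maris → Maple → Ash: 30+32+23+24+9+15 = 133
Vale → Ivy → Alder → Larch → Maris → Ash → Maple: 30+32+23+24+6+15 = 130
Vale → Ivy → Alder → Larch → Ash → Maple → Maris: 30+32+23+18+15+9 = 127
Vale → Ivy → Alder → Larch → Ash → Maris → Maple: 30+32+23+18+6+9 = 118
Vale → Ivy → Alder → Maple → Larch → Maris → Ash: 30+32+17+31+24+6 = 140
Vale → Ivy → Alder → Maple → Larch → Ash → Maris: 30+32+17+31+18+6 = 134
… (712 more)
Vale → Alder → Maple → Maris → Ash → Larch → Ivy: 6+17+9+6+18+12 = 68  ← best
The minimum is 68.
One shortest path: Vale → Alder → Maple → Maris → Ash → Larch → Ivy.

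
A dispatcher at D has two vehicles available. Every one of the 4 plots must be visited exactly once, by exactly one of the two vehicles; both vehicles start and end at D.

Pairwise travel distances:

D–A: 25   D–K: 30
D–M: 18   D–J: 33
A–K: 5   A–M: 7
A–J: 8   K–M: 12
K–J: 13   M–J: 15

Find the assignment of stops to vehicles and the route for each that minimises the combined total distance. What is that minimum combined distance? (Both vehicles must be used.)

There are 2^3 − 1 = 7 ways to divide the 4 stops into two non-empty groups. For each, the best each vehicle can do is its own shortest tour through its group:
  {A} + {K, M, J}: 50 + 76 = 126
  {K} + {A, M, J}: 60 + 66 = 126
  {A, K} + {M, J}: 60 + 66 = 126
  {M} + {A, K, J}: 36 + 76 = 112
  {A, M} + {K, J}: 50 + 76 = 126
  {K, M} + {A, J}: 60 + 66 = 126
  … (7 splits in total)
Best: vehicle 1 D → M → D = 36; vehicle 2 D → A → K → J → D = 76; combined 112.

112 — the smallest possible combined total.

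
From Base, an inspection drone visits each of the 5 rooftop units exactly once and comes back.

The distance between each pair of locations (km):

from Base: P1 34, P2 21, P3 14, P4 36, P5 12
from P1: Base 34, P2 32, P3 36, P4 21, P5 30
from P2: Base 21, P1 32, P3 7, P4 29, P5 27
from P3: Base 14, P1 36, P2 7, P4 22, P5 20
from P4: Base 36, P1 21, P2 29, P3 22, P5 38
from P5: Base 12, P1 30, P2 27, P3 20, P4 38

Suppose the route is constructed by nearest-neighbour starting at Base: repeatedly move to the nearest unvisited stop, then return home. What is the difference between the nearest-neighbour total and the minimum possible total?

Base: P5=12, P3=14, P2=21, P1=34, P4=36 ⇒ P5
P5: P3=20, P2=27, P1=30, P4=38 ⇒ P3
P3: P2=7, P4=22, P1=36 ⇒ P2
P2: P4=29, P1=32 ⇒ P4
P4: P1=21 ⇒ P1
NN route Base → P5 → P3 → P2 → P4 → P1 → Base costs 123.
Optimal: Base → P2 → P3 → P4 → P1 → P5 → Base costs 113 (by enumerating all 60 distinct tours).
Excess = 123 − 113 = 10.

Excess over optimum: 10 km.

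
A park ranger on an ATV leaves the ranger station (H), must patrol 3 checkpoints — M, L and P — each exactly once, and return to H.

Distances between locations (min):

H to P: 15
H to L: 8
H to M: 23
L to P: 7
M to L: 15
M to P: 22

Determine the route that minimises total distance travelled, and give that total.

With 3 stops there are 3!/2 = 3 distinct round trips (a route and its reverse cost the same).
H-M-L-P-H: 23+15+7+15 = 60
H-M-P-L-H: 23+22+7+8 = 60
H-L-M-P-H: 8+15+22+15 = 60
The minimum is 60.
One optimal route: H → M → L → P → H (or its reverse).

Minimum total distance: 60 min.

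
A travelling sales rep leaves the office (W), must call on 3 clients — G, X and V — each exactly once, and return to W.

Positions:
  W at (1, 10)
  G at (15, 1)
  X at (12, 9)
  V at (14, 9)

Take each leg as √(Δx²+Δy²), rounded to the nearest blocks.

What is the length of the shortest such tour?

There are 3 distinct closed tours to check (reversals are equivalent).
W-G-X-V-W: 17+9+2+13 = 41
W-G-V-X-W: 17+8+2+11 = 38
W-X-G-V-W: 11+9+8+13 = 41
The minimum is 38.
One optimal route: W → G → V → X → W (or its reverse).

Minimum total distance: 38 blocks.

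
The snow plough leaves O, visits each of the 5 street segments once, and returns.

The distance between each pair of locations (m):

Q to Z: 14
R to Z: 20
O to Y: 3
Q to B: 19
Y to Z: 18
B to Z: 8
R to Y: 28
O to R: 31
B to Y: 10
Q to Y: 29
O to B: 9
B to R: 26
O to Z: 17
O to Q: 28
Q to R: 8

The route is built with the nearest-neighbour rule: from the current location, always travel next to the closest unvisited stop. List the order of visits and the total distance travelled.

From O: distances to unvisited — Y=3, B=9, Z=17, Q=28, R=31. Nearest is Y (3).
From Y: distances to unvisited — B=10, Z=18, R=28, Q=29. Nearest is B (10).
From B: distances to unvisited — Z=8, Q=19, R=26. Nearest is Z (8).
From Z: distances to unvisited — Q=14, R=20. Nearest is Q (14).
From Q: distances to unvisited — R=8. Nearest is R (8).
Return R→O: 31.
Total = 3 + 10 + 8 + 14 + 8 + 31 = 74.

Total distance 74 m via the nearest-neighbour route O → Y → B → Z → Q → R → O.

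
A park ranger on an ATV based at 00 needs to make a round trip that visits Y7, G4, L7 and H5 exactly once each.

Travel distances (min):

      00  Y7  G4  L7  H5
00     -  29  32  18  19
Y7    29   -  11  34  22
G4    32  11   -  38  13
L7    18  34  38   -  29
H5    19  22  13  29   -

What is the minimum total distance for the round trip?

95 min — the shortest possible round trip.

00 - Y7 - G4 - L7 - H5 - 00: 29+11+38+29+19 = 126
00 - Y7 - G4 - H5 - L7 - 00: 29+11+13+29+18 = 100
00 - Y7 - L7 - G4 - H5 - 00: 29+34+38+13+19 = 133
00 - Y7 - L7 - H5 - G4 - 00: 29+34+29+13+32 = 137
00 - Y7 - H5 - G4 - L7 - 00: 29+22+13+38+18 = 120
00 - Y7 - H5 - L7 - G4 - 00: 29+22+29+38+32 = 150
00 - G4 - Y7 - L7 - H5 - 00: 32+11+34+29+19 = 125
00 - G4 - Y7 - H5 - L7 - 00: 32+11+22+29+18 = 112
00 - G4 - L7 - Y7 - H5 - 00: 32+38+34+22+19 = 145
00 - G4 - H5 - Y7 - L7 - 00: 32+13+22+34+18 = 119
00 - L7 - Y7 - G4 - H5 - 00: 18+34+11+13+19 = 95
00 - L7 - G4 - Y7 - H5 - 00: 18+38+11+22+19 = 108
The minimum is 95.
One optimal route: 00 → L7 → Y7 → G4 → H5 → 00 (or its reverse).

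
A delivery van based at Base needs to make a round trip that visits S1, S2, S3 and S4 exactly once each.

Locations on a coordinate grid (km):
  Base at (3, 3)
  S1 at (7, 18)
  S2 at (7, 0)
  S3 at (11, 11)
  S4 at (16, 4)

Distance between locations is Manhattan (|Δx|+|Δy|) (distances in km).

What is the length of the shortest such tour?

Base-S1-S2-S3-S4-Base: 19+18+15+12+14 = 78
Base-S1-S2-S4-S3-Base: 19+18+13+12+16 = 78
Base-S1-S3-S2-S4-Base: 19+11+15+13+14 = 72
Base-S1-S3-S4-S2-Base: 19+11+12+13+7 = 62
Base-S1-S4-S2-S3-Base: 19+23+13+15+16 = 86
Base-S1-S4-S3-S2-Base: 19+23+12+15+7 = 76
Base-S2-S1-S3-S4-Base: 7+18+11+12+14 = 62
Base-S2-S1-S4-S3-Base: 7+18+23+12+16 = 76
Base-S2-S3-S1-S4-Base: 7+15+11+23+14 = 70
Base-S2-S4-S1-S3-Base: 7+13+23+11+16 = 70
Base-S3-S1-S2-S4-Base: 16+11+18+13+14 = 72
Base-S3-S2-S1-S4-Base: 16+15+18+23+14 = 86
The minimum is 62.
One optimal route: Base → S1 → S3 → S4 → S2 → Base (or its reverse).

62 km — the shortest possible round trip.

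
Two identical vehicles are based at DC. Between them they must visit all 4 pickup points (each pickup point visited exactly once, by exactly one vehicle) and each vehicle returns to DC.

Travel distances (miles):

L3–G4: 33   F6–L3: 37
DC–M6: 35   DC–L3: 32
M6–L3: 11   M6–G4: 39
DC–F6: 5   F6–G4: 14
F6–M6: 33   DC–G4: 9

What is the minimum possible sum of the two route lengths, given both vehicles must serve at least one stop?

98 miles — the smallest possible combined total.

Check every non-empty split of the stops between the two vehicles; for each half take its own optimal tour:
  {F6} + {M6, L3, G4}: 10 + 88 = 98
  {M6} + {F6, L3, G4}: 70 + 84 = 154
  {F6, M6} + {L3, G4}: 73 + 74 = 147
  {L3} + {F6, M6, G4}: 64 + 86 = 150
  {F6, L3} + {M6, G4}: 74 + 83 = 157
  {M6, L3} + {F6, G4}: 78 + 28 = 106
  … (7 splits in total)
Best: vehicle 1 DC → F6 → DC = 10; vehicle 2 DC → M6 → L3 → G4 → DC = 88; combined 98.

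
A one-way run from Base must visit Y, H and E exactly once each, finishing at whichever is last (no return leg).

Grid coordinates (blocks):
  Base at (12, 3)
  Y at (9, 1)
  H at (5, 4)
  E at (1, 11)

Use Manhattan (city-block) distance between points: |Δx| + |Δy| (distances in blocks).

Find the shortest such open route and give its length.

Shortest open route: 23 blocks.

There are 3! = 6 possible orderings.
Base→Y→H→E: 5+7+11 = 23
Base→Y→E→H: 5+18+11 = 34
Base→H→Y→E: 8+7+18 = 33
Base→H→E→Y: 8+11+18 = 37
Base→E→Y→H: 19+18+7 = 44
Base→E→H→Y: 19+11+7 = 37
The minimum is 23.
One shortest path: Base → Y → H → E.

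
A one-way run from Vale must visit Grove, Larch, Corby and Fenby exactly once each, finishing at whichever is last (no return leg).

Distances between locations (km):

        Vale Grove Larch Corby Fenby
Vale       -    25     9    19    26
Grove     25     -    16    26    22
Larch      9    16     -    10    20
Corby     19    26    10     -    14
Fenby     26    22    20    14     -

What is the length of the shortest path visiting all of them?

There are 4! = 24 possible orderings.
Vale - Grove - Larch - Corby - Fenby: 25+16+10+14 = 65
Vale - Grove - Larch - Fenby - Corby: 25+16+20+14 = 75
Vale - Grove - Corby - Larch - Fenby: 25+26+10+20 = 81
Vale - Grove - Corby - Fenby - Larch: 25+26+14+20 = 85
Vale - Grove - Fenby - Larch - Corby: 25+22+20+10 = 77
Vale - Grove - Fenby - Corby - Larch: 25+22+14+10 = 71
Vale - Larch - Grove - Corby - Fenby: 9+16+26+14 = 65
Vale - Larch - Grove - Fenby - Corby: 9+16+22+14 = 61
Vale - Larch - Corby - Grove - Fenby: 9+10+26+22 = 67
Vale - Larch - Corby - Fenby - Grove: 9+10+14+22 = 55
Vale - Larch - Fenby - Grove - Corby: 9+20+22+26 = 77
Vale - Larch - Fenby - Corby - Grove: 9+20+14+26 = 69
Vale - Corby - Grove - Larch - Fenby: 19+26+16+20 = 81
Vale - Corby - Grove - Fenby - Larch: 19+26+22+20 = 87
… (10 more)
The minimum is 55.
One shortest path: Vale → Larch → Corby → Fenby → Grove.

Minimum one-way distance = 55 km.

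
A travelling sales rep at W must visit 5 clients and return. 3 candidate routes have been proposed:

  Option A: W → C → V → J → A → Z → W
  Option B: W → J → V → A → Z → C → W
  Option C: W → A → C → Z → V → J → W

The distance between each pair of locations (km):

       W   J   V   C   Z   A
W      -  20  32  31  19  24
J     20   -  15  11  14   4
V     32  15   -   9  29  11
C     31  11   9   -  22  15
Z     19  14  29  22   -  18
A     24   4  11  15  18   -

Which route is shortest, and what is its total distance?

Option A: 31 + 9 + 15 + 4 + 18 + 19 = 96
Option B: 20 + 15 + 11 + 18 + 22 + 31 = 117
Option C: 24 + 15 + 22 + 29 + 15 + 20 = 125

Shortest is Option A, total 96 km.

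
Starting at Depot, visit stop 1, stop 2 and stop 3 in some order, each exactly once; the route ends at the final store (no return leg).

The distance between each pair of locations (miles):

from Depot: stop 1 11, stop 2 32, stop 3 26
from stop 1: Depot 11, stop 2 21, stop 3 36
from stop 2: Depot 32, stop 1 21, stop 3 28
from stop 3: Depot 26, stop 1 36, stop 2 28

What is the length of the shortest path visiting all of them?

There are 3! = 6 possible orderings.
Depot→stop 1→stop 2→stop 3: 11+21+28 = 60
Depot→stop 1→stop 3→stop 2: 11+36+28 = 75
Depot→stop 2→stop 1→stop 3: 32+21+36 = 89
Depot→stop 2→stop 3→stop 1: 32+28+36 = 96
Depot→stop 3→stop 1→stop 2: 26+36+21 = 83
Depot→stop 3→stop 2→stop 1: 26+28+21 = 75
The minimum is 60.
One shortest path: Depot → stop 1 → stop 2 → stop 3.

Minimum one-way distance = 60 miles.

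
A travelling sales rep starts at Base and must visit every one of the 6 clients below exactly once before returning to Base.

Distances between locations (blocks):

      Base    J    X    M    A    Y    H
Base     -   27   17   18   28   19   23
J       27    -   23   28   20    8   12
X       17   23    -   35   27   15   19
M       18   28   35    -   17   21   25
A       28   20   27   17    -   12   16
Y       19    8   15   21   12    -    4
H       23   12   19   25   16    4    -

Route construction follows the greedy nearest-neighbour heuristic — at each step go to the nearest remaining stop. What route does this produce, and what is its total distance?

103 blocks along Base → X → Y → H → J → A → M → Base.

At Base the remaining stops are X 17, M 18, Y 19, H 23, J 27, A 28; go to X.
At X the remaining stops are Y 15, H 19, J 23, A 27, M 35; go to Y.
At Y the remaining stops are H 4, J 8, A 12, M 21; go to H.
At H the remaining stops are J 12, A 16, M 25; go to J.
At J the remaining stops are A 20, M 28; go to A.
At A the remaining stops are M 17; go to M.
Return M→Base: 18.
Total = 17 + 15 + 4 + 12 + 20 + 17 + 18 = 103.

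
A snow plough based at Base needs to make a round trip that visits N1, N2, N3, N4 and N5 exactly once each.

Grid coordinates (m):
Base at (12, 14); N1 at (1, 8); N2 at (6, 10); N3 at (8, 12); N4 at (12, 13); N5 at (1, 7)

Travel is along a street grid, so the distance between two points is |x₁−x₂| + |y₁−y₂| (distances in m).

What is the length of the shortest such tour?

36 m — the shortest possible round trip.

With 5 stops there are 5!/2 = 60 distinct round trips (a route and its reverse cost the same).
Base→N1→N2→N3→N4→N5→Base: 17+7+4+5+17+18 = 68
Base→N1→N2→N3→N5→N4→Base: 17+7+4+12+17+1 = 58
Base→N1→N2→N4→N3→N5→Base: 17+7+9+5+12+18 = 68
Base→N1→N2→N4→N5→N3→Base: 17+7+9+17+12+6 = 68
Base→N1→N2→N5→N3→N4→Base: 17+7+8+12+5+1 = 50
Base→N1→N2→N5→N4→N3→Base: 17+7+8+17+5+6 = 60
Base→N1→N3→N2→N4→N5→Base: 17+11+4+9+17+18 = 76
Base→N1→N3→N2→N5→N4→Base: 17+11+4+8+17+1 = 58
Base→N1→N3→N4→N2→N5→Base: 17+11+5+9+8+18 = 68
Base→N1→N3→N4→N5→N2→Base: 17+11+5+17+8+10 = 68
Base→N1→N3→N5→N2→N4→Base: 17+11+12+8+9+1 = 58
Base→N1→N3→N5→N4→N2→Base: 17+11+12+17+9+10 = 76
Base→N1→N4→N2→N3→N5→Base: 17+16+9+4+12+18 = 76
Base→N1→N4→N2→N5→N3→Base: 17+16+9+8+12+6 = 68
… (46 more)
Base→N1→N5→N2→N3→N4→Base: 17+1+8+4+5+1 = 36  ← best
The minimum is 36.
One optimal route: Base → N1 → N5 → N2 → N3 → N4 → Base (or its reverse).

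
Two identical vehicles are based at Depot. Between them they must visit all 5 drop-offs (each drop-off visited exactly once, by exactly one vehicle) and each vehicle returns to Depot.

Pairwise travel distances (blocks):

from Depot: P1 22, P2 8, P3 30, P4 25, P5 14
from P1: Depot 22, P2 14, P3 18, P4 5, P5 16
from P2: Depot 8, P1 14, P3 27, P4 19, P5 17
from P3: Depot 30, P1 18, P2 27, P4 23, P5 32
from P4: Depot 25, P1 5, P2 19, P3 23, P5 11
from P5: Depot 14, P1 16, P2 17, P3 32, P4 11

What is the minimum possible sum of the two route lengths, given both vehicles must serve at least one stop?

94 blocks — the smallest possible combined total.

Check every non-empty split of the stops between the two vehicles; for each half take its own optimal tour:
  {P1} + {P2, P3, P4, P5}: 44 + 83 = 127
  {P2} + {P1, P3, P4, P5}: 16 + 78 = 94
  {P1, P2} + {P3, P4, P5}: 44 + 78 = 122
  {P3} + {P1, P2, P4, P5}: 60 + 52 = 112
  {P1, P3} + {P2, P4, P5}: 70 + 52 = 122
  {P2, P3} + {P1, P4, P5}: 65 + 52 = 117
  … (15 splits in total)
Best: vehicle 1 Depot → P2 → Depot = 16; vehicle 2 Depot → P3 → P1 → P4 → P5 → Depot = 78; combined 94.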